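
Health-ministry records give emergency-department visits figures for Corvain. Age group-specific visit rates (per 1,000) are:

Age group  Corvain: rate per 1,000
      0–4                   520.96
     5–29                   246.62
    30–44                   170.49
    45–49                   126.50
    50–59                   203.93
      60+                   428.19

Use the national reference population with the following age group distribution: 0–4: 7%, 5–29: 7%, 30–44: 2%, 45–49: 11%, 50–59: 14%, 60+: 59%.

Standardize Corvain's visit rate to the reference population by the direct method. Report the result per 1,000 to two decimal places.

352.24

Standard weights: 0.07, 0.07, 0.02, 0.11, 0.14, 0.59.
Standardized rate: 0.0700×520.96 + 0.0700×246.62 + 0.0200×170.49 + 0.1100×126.50 + 0.1400×203.93 + 0.5900×428.19 = 352.2377 per 1,000.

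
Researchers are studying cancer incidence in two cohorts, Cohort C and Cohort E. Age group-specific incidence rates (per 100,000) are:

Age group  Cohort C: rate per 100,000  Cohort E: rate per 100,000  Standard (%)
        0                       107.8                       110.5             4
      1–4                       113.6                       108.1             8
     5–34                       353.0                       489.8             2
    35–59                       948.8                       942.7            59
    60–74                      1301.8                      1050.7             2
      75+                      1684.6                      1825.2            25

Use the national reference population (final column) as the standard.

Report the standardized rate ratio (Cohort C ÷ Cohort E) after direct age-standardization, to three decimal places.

Standard weights: 0.04, 0.08, 0.02, 0.59, 0.02, 0.25.
Cohort C: 0.0400×107.8 + 0.0800×113.6 + 0.0200×353.0 + 0.5900×948.8 + 0.0200×1301.8 + 0.2500×1684.6 = 1027.4380 per 100,000.
Cohort E: 0.0400×110.5 + 0.0800×108.1 + 0.0200×489.8 + 0.5900×942.7 + 0.0200×1050.7 + 0.2500×1825.2 = 1056.3710 per 100,000.
Ratio = 1027.4380 ÷ 1056.3710 = 0.97261.

0.973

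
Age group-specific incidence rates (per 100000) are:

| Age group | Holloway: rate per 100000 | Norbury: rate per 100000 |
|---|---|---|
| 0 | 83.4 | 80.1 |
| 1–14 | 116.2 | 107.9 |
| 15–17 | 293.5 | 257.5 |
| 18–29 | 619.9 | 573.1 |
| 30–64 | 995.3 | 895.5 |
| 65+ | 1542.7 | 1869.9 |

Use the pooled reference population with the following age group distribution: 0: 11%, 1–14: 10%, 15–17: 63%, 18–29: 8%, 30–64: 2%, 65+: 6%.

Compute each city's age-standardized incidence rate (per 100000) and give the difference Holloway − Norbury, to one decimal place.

10.0

Standard weights: 0.11, 0.10, 0.63, 0.08, 0.02, 0.06.
Holloway: 0.1100×83.4 + 0.1000×116.2 + 0.6300×293.5 + 0.0800×619.9 + 0.0200×995.3 + 0.0600×1542.7 = 367.7590 per 100000.
Norbury: 0.1100×80.1 + 0.1000×107.9 + 0.6300×257.5 + 0.0800×573.1 + 0.0200×895.5 + 0.0600×1869.9 = 357.7780 per 100000.
Difference = 367.7590 − 357.7780 = 9.9810.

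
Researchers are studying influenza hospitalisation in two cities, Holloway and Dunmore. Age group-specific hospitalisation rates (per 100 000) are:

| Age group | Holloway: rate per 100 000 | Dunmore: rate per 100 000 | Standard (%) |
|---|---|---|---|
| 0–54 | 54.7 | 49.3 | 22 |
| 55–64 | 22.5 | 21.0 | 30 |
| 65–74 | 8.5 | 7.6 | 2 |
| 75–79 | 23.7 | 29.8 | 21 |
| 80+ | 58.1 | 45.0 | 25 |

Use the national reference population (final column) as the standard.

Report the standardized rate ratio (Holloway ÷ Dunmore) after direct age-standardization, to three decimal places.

1.105

Standard weights: 0.22, 0.30, 0.02, 0.21, 0.25.
Holloway: 0.2200×54.7 + 0.3000×22.5 + 0.0200×8.5 + 0.2100×23.7 + 0.2500×58.1 = 38.4560 per 100 000.
Dunmore: 0.2200×49.3 + 0.3000×21.0 + 0.0200×7.6 + 0.2100×29.8 + 0.2500×45.0 = 34.8060 per 100 000.
Ratio = 38.4560 ÷ 34.8060 = 1.10487.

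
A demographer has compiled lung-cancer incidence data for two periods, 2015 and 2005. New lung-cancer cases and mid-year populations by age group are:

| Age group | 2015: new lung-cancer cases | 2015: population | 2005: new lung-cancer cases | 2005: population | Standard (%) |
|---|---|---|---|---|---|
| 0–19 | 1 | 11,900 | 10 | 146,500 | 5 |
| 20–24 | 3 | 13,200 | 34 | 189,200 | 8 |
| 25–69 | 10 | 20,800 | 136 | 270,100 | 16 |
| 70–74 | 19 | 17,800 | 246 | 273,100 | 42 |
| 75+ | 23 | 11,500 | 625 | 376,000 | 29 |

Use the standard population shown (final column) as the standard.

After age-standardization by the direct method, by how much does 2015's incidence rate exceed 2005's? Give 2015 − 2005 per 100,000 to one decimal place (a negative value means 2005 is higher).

Age-specific rates per 100,000 for 2015: 8.40, 22.73, 48.08, 106.74, 200.00.
For 2005: 6.83, 17.97, 50.35, 90.08, 166.22.
Standard weights: 0.05, 0.08, 0.16, 0.42, 0.29.
2015: 0.0500×8.40 + 0.0800×22.73 + 0.1600×48.08 + 0.4200×106.74 + 0.2900×200.00 = 112.7621 per 100,000.
2005: 0.0500×6.83 + 0.0800×17.97 + 0.1600×50.35 + 0.4200×90.08 + 0.2900×166.22 = 95.8723 per 100,000.
Difference = 112.7621 − 95.8723 = 16.8898.

16.9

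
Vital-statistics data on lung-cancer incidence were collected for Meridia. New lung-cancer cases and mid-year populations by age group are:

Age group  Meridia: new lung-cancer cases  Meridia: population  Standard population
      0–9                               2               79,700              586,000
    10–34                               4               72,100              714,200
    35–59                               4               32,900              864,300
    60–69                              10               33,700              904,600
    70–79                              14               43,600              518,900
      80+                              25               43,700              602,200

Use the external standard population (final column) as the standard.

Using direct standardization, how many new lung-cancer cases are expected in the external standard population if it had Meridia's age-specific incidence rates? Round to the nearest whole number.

939

Age-specific rates per 100,000 for Meridia: 2.51, 5.55, 12.16, 29.67, 32.11, 57.21.
Expected new lung-cancer cases = Σ (standard pop × age-specific rate ÷ 100,000)
= 586,000×2.51/100,000 + 714,200×5.55/100,000 + 864,300×12.16/100,000 + 904,600×29.67/100,000 + 518,900×32.11/100,000 + 602,200×57.21/100,000
= 14.71 + 39.62 + 105.08 + 268.43 + 166.62 + 344.51 = 938.96.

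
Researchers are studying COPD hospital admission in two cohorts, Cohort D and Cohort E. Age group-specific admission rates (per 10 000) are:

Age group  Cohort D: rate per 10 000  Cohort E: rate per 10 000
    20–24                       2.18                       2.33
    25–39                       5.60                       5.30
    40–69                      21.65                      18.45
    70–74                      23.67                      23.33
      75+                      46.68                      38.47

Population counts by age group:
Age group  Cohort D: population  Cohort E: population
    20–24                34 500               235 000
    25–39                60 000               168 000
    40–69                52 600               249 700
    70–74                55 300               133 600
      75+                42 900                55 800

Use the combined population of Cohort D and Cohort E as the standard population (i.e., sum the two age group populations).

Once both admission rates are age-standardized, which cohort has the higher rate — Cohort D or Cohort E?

Combined standard total = 1 087 400; weights = 0.2478, 0.2097, 0.2780, 0.1737, 0.0908.
Cohort D: 0.2478×2.18 + 0.2097×5.60 + 0.2780×21.65 + 0.1737×23.67 + 0.0908×46.68 = 16.0821 per 10 000.
Cohort E: 0.2478×2.33 + 0.2097×5.30 + 0.2780×18.45 + 0.1737×23.33 + 0.0908×38.47 = 14.3625 per 10 000.

Cohort D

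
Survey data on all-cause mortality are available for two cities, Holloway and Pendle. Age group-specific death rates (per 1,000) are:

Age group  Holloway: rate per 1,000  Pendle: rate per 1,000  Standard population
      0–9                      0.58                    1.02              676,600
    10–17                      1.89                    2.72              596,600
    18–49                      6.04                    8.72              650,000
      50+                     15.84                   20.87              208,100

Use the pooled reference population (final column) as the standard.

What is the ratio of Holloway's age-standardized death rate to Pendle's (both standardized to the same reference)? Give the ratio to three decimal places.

Standard total = 2,131,300; weights = 0.3175, 0.2799, 0.3050, 0.0976.
Holloway: 0.3175×0.58 + 0.2799×1.89 + 0.3050×6.04 + 0.0976×15.84 = 4.1019 per 1,000.
Pendle: 0.3175×1.02 + 0.2799×2.72 + 0.3050×8.72 + 0.0976×20.87 = 5.7824 per 1,000.
Ratio = 4.1019 ÷ 5.7824 = 0.70938.

0.709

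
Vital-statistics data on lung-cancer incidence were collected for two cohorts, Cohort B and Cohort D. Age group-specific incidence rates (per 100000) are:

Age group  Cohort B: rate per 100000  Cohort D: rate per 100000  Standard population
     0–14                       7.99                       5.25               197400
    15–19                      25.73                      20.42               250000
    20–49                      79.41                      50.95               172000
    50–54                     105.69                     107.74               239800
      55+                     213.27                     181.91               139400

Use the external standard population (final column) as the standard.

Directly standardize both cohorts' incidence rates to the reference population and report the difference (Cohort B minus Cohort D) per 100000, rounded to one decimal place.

10.7

Standard total = 998600; weights = 0.1977, 0.2504, 0.1722, 0.2401, 0.1396.
Cohort B: 0.1977×7.99 + 0.2504×25.73 + 0.1722×79.41 + 0.2401×105.69 + 0.1396×213.27 = 76.8501 per 100000.
Cohort D: 0.1977×5.25 + 0.2504×20.42 + 0.1722×50.95 + 0.2401×107.74 + 0.1396×181.91 = 66.1917 per 100000.
Difference = 76.8501 − 66.1917 = 10.6584.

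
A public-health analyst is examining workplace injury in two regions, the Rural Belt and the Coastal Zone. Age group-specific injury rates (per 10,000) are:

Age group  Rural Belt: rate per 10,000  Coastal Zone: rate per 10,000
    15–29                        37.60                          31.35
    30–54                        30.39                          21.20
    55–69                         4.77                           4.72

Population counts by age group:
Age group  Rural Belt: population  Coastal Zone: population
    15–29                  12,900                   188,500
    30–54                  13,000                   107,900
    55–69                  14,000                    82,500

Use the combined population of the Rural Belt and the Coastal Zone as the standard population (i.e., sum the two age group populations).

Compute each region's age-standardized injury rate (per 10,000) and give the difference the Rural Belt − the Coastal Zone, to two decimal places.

5.67

Combined standard total = 418,800; weights = 0.4809, 0.2887, 0.2304.
The Rural Belt: 0.4809×37.60 + 0.2887×30.39 + 0.2304×4.77 = 27.9539 per 10,000.
The Coastal Zone: 0.4809×31.35 + 0.2887×21.20 + 0.2304×4.72 = 22.2838 per 10,000.
Difference = 27.9539 − 22.2838 = 5.6701.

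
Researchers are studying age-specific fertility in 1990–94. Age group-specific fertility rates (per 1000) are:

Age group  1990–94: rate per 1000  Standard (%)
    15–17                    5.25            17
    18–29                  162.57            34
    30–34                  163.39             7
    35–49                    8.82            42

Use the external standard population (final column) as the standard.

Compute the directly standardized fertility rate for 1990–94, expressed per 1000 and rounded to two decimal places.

Standard weights: 0.17, 0.34, 0.07, 0.42.
Standardized rate: 0.1700×5.25 + 0.3400×162.57 + 0.0700×163.39 + 0.4200×8.82 = 71.3080 per 1000.

71.31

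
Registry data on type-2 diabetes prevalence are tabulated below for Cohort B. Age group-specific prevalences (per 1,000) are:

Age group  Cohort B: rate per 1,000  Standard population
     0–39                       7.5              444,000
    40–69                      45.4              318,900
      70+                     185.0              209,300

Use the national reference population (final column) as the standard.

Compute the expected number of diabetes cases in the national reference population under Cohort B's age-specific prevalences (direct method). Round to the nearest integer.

Expected diabetes cases = Σ (standard pop × age-specific rate ÷ 1,000)
= 444,000×7.5/1,000 + 318,900×45.4/1,000 + 209,300×185.0/1,000
= 3330.00 + 14478.06 + 38720.50 = 56528.56.

56529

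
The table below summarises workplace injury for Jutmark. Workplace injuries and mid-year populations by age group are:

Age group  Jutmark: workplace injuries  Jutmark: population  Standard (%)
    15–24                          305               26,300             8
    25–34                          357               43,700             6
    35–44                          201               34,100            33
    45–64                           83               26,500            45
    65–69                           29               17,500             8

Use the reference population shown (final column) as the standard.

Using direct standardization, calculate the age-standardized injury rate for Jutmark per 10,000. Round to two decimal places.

49.05

Age-specific rates per 10,000 for Jutmark: 115.97, 81.69, 58.94, 31.32, 16.57.
Standard weights: 0.08, 0.06, 0.33, 0.45, 0.08.
Standardized rate: 0.0800×115.97 + 0.0600×81.69 + 0.3300×58.94 + 0.4500×31.32 + 0.0800×16.57 = 49.0508 per 10,000.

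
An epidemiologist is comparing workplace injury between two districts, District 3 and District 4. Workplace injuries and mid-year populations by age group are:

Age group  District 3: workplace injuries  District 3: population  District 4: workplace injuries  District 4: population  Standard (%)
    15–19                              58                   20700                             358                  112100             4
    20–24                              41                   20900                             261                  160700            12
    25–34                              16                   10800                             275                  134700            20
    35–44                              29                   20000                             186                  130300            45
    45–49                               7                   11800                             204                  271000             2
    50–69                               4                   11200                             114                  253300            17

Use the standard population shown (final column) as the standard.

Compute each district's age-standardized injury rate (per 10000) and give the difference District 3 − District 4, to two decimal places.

Age-specific rates per 10000 for District 3: 28.02, 19.62, 14.81, 14.50, 5.93, 3.57.
For District 4: 31.94, 16.24, 20.42, 14.27, 7.53, 4.50.
Standard weights: 0.04, 0.12, 0.20, 0.45, 0.02, 0.17.
District 3: 0.0400×28.02 + 0.1200×19.62 + 0.2000×14.81 + 0.4500×14.50 + 0.0200×5.93 + 0.1700×3.57 = 13.6886 per 10000.
District 4: 0.0400×31.94 + 0.1200×16.24 + 0.2000×20.42 + 0.4500×14.27 + 0.0200×7.53 + 0.1700×4.50 = 14.6488 per 10000.
Difference = 13.6886 − 14.6488 = -0.9603.

-0.96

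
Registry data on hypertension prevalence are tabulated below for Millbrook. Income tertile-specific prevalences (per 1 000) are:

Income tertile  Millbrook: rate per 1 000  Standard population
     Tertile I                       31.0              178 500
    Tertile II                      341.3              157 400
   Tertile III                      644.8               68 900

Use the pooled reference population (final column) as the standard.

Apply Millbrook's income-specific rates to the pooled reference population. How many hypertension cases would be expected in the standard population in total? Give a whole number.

103681

Expected hypertension cases = Σ (standard pop × income-specific rate ÷ 1 000)
= 178 500×31.0/1 000 + 157 400×341.3/1 000 + 68 900×644.8/1 000
= 5533.50 + 53720.62 + 44426.72 = 103680.84.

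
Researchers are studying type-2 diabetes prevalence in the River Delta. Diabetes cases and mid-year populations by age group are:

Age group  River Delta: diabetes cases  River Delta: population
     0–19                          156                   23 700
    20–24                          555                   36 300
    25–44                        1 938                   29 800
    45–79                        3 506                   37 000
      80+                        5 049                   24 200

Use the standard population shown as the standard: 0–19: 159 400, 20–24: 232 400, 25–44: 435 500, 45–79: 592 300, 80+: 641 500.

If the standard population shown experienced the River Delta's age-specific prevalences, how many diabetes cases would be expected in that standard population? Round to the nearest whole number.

222889

Age-specific rates per 1 000 for the River Delta: 6.582, 15.289, 65.034, 94.757, 208.636.
Expected diabetes cases = Σ (standard pop × age-specific rate ÷ 1 000)
= 159 400×6.582/1 000 + 232 400×15.289/1 000 + 435 500×65.034/1 000 + 592 300×94.757/1 000 + 641 500×208.636/1 000
= 1049.22 + 3553.22 + 28322.11 + 56124.43 + 133840.23 = 222889.21.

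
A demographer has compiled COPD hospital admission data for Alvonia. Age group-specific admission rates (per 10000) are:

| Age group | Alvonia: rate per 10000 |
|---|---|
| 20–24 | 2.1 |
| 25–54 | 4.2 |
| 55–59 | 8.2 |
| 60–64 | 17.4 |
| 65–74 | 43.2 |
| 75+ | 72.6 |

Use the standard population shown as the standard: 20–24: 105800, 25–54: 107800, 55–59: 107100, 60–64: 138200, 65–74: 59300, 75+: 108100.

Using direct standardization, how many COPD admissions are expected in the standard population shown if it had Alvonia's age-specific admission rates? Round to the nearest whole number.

1437

Expected COPD admissions = Σ (standard pop × age-specific rate ÷ 10000)
= 105800×2.1/10000 + 107800×4.2/10000 + 107100×8.2/10000 + 138200×17.4/10000 + 59300×43.2/10000 + 108100×72.6/10000
= 22.22 + 45.28 + 87.82 + 240.47 + 256.18 + 784.81 = 1436.77.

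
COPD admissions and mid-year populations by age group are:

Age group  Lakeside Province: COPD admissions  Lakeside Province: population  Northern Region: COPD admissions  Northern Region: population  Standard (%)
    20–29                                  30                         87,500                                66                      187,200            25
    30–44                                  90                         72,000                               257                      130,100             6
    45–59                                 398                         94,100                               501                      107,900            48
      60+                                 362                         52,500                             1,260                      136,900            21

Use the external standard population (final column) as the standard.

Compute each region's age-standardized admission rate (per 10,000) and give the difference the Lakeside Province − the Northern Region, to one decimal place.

-7.3

Age-specific rates per 10,000 for the Lakeside Province: 3.43, 12.50, 42.30, 68.95.
For the Northern Region: 3.53, 19.75, 46.43, 92.04.
Standard weights: 0.25, 0.06, 0.48, 0.21.
The Lakeside Province: 0.2500×3.43 + 0.0600×12.50 + 0.4800×42.30 + 0.2100×68.95 = 36.3889 per 10,000.
The Northern Region: 0.2500×3.53 + 0.0600×19.75 + 0.4800×46.43 + 0.2100×92.04 = 43.6819 per 10,000.
Difference = 36.3889 − 43.6819 = -7.2930.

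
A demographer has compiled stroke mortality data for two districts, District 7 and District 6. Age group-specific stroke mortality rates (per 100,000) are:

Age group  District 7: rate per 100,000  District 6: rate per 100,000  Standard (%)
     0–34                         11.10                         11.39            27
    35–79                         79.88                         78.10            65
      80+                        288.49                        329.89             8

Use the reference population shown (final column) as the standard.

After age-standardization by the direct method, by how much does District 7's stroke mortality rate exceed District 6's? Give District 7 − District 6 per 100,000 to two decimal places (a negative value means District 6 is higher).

Standard weights: 0.27, 0.65, 0.08.
District 7: 0.2700×11.10 + 0.6500×79.88 + 0.0800×288.49 = 77.9982 per 100,000.
District 6: 0.2700×11.39 + 0.6500×78.10 + 0.0800×329.89 = 80.2315 per 100,000.
Difference = 77.9982 − 80.2315 = -2.2333.

-2.23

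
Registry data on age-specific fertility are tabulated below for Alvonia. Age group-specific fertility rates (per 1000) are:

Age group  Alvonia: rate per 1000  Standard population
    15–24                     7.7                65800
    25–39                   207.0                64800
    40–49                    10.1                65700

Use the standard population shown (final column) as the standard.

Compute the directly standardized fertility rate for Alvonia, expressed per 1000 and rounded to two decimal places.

74.29

Standard total = 196300; weights = 0.3352, 0.3301, 0.3347.
Standardized rate: 0.3352×7.7 + 0.3301×207.0 + 0.3347×10.1 = 74.2936 per 1000.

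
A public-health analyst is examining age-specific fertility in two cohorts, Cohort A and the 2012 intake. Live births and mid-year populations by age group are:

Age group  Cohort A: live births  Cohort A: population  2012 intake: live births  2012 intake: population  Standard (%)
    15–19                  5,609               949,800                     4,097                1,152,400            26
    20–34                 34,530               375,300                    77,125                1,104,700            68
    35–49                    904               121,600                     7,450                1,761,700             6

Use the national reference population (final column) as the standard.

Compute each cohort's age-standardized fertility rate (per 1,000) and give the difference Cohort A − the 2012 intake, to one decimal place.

Age-specific rates per 1,000 for Cohort A: 5.905, 92.006, 7.434.
For the 2012 intake: 3.555, 69.815, 4.229.
Standard weights: 0.26, 0.68, 0.06.
Cohort A: 0.2600×5.905 + 0.6800×92.006 + 0.0600×7.434 = 64.5458 per 1,000.
The 2012 intake: 0.2600×3.555 + 0.6800×69.815 + 0.0600×4.229 = 48.6525 per 1,000.
Difference = 64.5458 − 48.6525 = 15.8933.

15.9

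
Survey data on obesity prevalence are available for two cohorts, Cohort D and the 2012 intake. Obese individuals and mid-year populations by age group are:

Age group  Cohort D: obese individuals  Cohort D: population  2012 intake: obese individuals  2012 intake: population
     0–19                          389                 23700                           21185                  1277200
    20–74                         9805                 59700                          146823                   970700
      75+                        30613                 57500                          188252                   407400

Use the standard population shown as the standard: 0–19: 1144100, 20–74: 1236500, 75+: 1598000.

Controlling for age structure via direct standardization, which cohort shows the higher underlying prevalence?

Age-specific rates per 1000 for Cohort D: 16.414, 164.238, 532.400.
For the 2012 intake: 16.587, 151.255, 462.081.
Standard total = 3978600; weights = 0.2876, 0.3108, 0.4016.
Cohort D: 0.2876×16.414 + 0.3108×164.238 + 0.4016×532.400 = 269.6009 per 1000.
The 2012 intake: 0.2876×16.587 + 0.3108×151.255 + 0.4016×462.081 = 237.3724 per 1000.

Cohort D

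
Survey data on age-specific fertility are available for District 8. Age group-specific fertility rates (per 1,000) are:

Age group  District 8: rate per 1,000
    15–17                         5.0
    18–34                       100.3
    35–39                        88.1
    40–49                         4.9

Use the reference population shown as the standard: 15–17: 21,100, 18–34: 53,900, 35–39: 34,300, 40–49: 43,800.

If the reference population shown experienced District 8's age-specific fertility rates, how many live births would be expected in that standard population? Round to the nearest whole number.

8748

Expected live births = Σ (standard pop × age-specific rate ÷ 1,000)
= 21,100×5.0/1,000 + 53,900×100.3/1,000 + 34,300×88.1/1,000 + 43,800×4.9/1,000
= 105.50 + 5406.17 + 3021.83 + 214.62 = 8748.12.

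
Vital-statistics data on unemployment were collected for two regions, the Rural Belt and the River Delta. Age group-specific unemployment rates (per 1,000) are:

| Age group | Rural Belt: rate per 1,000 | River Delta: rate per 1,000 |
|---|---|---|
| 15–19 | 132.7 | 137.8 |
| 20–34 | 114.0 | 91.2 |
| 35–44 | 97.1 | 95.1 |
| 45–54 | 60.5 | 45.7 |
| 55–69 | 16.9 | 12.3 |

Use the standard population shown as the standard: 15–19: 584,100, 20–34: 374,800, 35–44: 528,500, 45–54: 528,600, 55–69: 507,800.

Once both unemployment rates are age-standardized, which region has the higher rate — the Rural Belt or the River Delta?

Rural Belt

Standard total = 2,523,800; weights = 0.2314, 0.1485, 0.2094, 0.2094, 0.2012.
The Rural Belt: 0.2314×132.7 + 0.1485×114.0 + 0.2094×97.1 + 0.2094×60.5 + 0.2012×16.9 = 84.0466 per 1,000.
The River Delta: 0.2314×137.8 + 0.1485×91.2 + 0.2094×95.1 + 0.2094×45.7 + 0.2012×12.3 = 77.3968 per 1,000.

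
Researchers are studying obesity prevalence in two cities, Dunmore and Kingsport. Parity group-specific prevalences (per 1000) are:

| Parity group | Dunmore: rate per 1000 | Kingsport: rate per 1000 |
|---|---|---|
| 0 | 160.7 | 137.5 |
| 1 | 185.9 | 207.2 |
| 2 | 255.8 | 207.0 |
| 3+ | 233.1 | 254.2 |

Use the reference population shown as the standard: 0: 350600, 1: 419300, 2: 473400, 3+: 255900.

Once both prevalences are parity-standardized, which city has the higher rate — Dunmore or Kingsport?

Standard total = 1499200; weights = 0.2339, 0.2797, 0.3158, 0.1707.
Dunmore: 0.2339×160.7 + 0.2797×185.9 + 0.3158×255.8 + 0.1707×233.1 = 210.1356 per 1000.
Kingsport: 0.2339×137.5 + 0.2797×207.2 + 0.3158×207.0 + 0.1707×254.2 = 198.8594 per 1000.

Dunmore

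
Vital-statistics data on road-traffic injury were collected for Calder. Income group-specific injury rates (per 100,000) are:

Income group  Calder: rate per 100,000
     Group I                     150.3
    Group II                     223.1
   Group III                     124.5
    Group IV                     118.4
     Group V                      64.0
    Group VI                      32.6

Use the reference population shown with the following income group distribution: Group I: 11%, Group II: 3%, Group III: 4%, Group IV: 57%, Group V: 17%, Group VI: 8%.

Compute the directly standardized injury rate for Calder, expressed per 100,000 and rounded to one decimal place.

Standard weights: 0.11, 0.03, 0.04, 0.57, 0.17, 0.08.
Standardized rate: 0.1100×150.3 + 0.0300×223.1 + 0.0400×124.5 + 0.5700×118.4 + 0.1700×64.0 + 0.0800×32.6 = 109.1820 per 100,000.

109.2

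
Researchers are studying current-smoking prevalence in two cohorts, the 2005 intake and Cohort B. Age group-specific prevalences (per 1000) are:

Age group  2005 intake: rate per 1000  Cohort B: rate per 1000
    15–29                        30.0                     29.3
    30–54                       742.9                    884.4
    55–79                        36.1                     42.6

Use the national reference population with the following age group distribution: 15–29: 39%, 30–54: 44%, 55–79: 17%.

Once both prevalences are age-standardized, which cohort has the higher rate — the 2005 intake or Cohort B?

Standard weights: 0.39, 0.44, 0.17.
The 2005 intake: 0.3900×30.0 + 0.4400×742.9 + 0.1700×36.1 = 344.7130 per 1000.
Cohort B: 0.3900×29.3 + 0.4400×884.4 + 0.1700×42.6 = 407.8050 per 1000.

Cohort B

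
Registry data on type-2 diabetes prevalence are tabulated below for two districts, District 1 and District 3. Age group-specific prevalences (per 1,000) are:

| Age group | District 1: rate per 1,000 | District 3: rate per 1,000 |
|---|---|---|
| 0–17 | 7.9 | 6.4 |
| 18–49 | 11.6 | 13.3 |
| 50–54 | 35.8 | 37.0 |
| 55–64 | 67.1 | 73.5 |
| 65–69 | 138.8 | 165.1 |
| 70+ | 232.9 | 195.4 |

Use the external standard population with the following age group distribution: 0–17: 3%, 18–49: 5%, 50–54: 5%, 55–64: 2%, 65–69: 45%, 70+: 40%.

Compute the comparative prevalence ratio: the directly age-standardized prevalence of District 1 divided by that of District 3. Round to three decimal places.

1.019

Standard weights: 0.03, 0.05, 0.05, 0.02, 0.45, 0.40.
District 1: 0.0300×7.9 + 0.0500×11.6 + 0.0500×35.8 + 0.0200×67.1 + 0.4500×138.8 + 0.4000×232.9 = 159.5690 per 1,000.
District 3: 0.0300×6.4 + 0.0500×13.3 + 0.0500×37.0 + 0.0200×73.5 + 0.4500×165.1 + 0.4000×195.4 = 156.6320 per 1,000.
Ratio = 159.5690 ÷ 156.6320 = 1.01875.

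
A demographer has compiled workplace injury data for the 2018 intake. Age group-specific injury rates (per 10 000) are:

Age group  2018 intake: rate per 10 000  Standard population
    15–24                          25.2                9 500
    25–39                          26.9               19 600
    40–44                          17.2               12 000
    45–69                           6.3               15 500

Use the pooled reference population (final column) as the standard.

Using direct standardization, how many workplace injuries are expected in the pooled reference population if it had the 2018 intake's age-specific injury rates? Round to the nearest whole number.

107

Expected workplace injuries = Σ (standard pop × age-specific rate ÷ 10 000)
= 9 500×25.2/10 000 + 19 600×26.9/10 000 + 12 000×17.2/10 000 + 15 500×6.3/10 000
= 23.94 + 52.72 + 20.64 + 9.77 = 107.07.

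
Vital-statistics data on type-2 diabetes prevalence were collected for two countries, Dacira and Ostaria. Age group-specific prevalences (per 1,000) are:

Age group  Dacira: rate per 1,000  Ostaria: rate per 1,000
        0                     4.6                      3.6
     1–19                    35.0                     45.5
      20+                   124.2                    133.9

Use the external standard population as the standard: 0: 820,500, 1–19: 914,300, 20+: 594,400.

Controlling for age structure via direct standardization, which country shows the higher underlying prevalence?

Ostaria

Standard total = 2,329,200; weights = 0.3523, 0.3925, 0.2552.
Dacira: 0.3523×4.6 + 0.3925×35.0 + 0.2552×124.2 = 47.0545 per 1,000.
Ostaria: 0.3523×3.6 + 0.3925×45.5 + 0.2552×133.9 = 53.2992 per 1,000.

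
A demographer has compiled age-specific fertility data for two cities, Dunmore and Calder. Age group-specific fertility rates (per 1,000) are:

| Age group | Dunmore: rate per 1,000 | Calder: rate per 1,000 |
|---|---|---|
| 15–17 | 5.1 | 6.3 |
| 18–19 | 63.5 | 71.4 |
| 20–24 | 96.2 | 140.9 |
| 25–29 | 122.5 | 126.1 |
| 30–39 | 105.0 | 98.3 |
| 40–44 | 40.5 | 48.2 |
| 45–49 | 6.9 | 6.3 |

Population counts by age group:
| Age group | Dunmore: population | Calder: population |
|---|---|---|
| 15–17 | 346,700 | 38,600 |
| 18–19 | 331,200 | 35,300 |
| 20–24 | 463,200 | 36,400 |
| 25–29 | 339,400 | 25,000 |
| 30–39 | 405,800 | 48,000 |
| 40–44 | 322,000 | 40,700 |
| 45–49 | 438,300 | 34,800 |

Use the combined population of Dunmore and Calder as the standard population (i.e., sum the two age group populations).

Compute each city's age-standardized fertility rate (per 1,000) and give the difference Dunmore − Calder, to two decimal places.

Combined standard total = 2,905,400; weights = 0.1326, 0.1261, 0.1720, 0.1254, 0.1562, 0.1248, 0.1628.
Dunmore: 0.1326×5.1 + 0.1261×63.5 + 0.1720×96.2 + 0.1254×122.5 + 0.1562×105.0 + 0.1248×40.5 + 0.1628×6.9 = 63.1724 per 1,000.
Calder: 0.1326×6.3 + 0.1261×71.4 + 0.1720×140.9 + 0.1254×126.1 + 0.1562×98.3 + 0.1248×48.2 + 0.1628×6.3 = 72.2831 per 1,000.
Difference = 63.1724 − 72.2831 = -9.1107.

-9.11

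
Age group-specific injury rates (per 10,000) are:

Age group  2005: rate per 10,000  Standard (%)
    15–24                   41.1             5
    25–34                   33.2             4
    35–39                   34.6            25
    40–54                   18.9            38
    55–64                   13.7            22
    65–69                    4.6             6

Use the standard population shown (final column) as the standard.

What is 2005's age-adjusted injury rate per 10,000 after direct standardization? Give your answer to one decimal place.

22.5

Standard weights: 0.05, 0.04, 0.25, 0.38, 0.22, 0.06.
Standardized rate: 0.0500×41.1 + 0.0400×33.2 + 0.2500×34.6 + 0.3800×18.9 + 0.2200×13.7 + 0.0600×4.6 = 22.5050 per 10,000.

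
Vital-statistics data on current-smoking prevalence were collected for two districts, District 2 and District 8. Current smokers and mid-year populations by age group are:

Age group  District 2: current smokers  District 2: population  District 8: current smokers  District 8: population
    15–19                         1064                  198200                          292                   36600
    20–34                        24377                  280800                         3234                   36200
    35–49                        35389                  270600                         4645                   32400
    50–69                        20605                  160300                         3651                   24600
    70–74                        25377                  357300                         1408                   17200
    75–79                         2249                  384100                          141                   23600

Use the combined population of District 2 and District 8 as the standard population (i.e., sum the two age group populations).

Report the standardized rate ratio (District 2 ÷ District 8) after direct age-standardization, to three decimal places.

0.903

Age-specific rates per 1000 for District 2: 5.368, 86.813, 130.780, 128.540, 71.024, 5.855.
For District 8: 7.978, 89.337, 143.364, 148.415, 81.860, 5.975.
Combined standard total = 1821900; weights = 0.1289, 0.1740, 0.1663, 0.1015, 0.2056, 0.2238.
District 2: 0.1289×5.368 + 0.1740×86.813 + 0.1663×130.780 + 0.1015×128.540 + 0.2056×71.024 + 0.2238×5.855 = 66.5016 per 1000.
District 8: 0.1289×7.978 + 0.1740×89.337 + 0.1663×143.364 + 0.1015×148.415 + 0.2056×81.860 + 0.2238×5.975 = 73.6412 per 1000.
Ratio = 66.5016 ÷ 73.6412 = 0.90305.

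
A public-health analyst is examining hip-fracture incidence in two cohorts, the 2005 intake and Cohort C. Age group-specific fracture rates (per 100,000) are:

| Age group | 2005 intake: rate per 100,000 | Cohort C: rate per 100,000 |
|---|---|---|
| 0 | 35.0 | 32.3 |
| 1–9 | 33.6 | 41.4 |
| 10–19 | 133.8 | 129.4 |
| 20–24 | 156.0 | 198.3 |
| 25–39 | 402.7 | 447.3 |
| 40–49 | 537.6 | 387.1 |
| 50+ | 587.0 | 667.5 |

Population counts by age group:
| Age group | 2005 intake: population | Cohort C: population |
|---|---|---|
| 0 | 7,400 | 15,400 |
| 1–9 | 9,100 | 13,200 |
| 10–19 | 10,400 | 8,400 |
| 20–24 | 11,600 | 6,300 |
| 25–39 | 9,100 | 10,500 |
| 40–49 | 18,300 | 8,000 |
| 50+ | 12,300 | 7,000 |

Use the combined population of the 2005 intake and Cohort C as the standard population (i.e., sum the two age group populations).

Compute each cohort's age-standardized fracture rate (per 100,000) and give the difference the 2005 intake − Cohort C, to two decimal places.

5.06

Combined standard total = 147,000; weights = 0.1551, 0.1517, 0.1279, 0.1218, 0.1333, 0.1789, 0.1313.
The 2005 intake: 0.1551×35.0 + 0.1517×33.6 + 0.1279×133.8 + 0.1218×156.0 + 0.1333×402.7 + 0.1789×537.6 + 0.1313×587.0 = 273.5784 per 100,000.
Cohort C: 0.1551×32.3 + 0.1517×41.4 + 0.1279×129.4 + 0.1218×198.3 + 0.1333×447.3 + 0.1789×387.1 + 0.1313×667.5 = 268.5205 per 100,000.
Difference = 273.5784 − 268.5205 = 5.0579.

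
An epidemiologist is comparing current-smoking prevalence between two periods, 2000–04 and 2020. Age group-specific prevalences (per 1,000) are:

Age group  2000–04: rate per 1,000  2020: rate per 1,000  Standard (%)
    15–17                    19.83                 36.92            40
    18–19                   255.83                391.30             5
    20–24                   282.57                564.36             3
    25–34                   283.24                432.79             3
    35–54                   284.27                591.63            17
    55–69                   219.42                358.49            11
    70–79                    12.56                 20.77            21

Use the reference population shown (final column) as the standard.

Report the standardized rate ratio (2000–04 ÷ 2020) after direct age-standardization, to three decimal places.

0.541

Standard weights: 0.40, 0.05, 0.03, 0.03, 0.17, 0.11, 0.21.
2000–04: 0.4000×19.83 + 0.0500×255.83 + 0.0300×282.57 + 0.0300×283.24 + 0.1700×284.27 + 0.1100×219.42 + 0.2100×12.56 = 112.7975 per 1,000.
2020: 0.4000×36.92 + 0.0500×391.30 + 0.0300×564.36 + 0.0300×432.79 + 0.1700×591.63 + 0.1100×358.49 + 0.2100×20.77 = 208.6202 per 1,000.
Ratio = 112.7975 ÷ 208.6202 = 0.54068.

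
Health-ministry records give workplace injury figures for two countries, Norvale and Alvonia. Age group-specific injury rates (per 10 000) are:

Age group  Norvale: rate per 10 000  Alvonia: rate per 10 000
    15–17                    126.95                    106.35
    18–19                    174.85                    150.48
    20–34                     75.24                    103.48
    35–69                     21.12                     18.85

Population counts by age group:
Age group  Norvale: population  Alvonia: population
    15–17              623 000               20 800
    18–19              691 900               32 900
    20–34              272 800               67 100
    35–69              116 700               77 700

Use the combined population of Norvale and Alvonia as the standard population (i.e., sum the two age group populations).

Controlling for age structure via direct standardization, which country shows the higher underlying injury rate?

Combined standard total = 1 902 900; weights = 0.3383, 0.3809, 0.1786, 0.1022.
Norvale: 0.3383×126.95 + 0.3809×174.85 + 0.1786×75.24 + 0.1022×21.12 = 125.1466 per 10 000.
Alvonia: 0.3383×106.35 + 0.3809×150.48 + 0.1786×103.48 + 0.1022×18.85 = 113.7071 per 10 000.

Norvale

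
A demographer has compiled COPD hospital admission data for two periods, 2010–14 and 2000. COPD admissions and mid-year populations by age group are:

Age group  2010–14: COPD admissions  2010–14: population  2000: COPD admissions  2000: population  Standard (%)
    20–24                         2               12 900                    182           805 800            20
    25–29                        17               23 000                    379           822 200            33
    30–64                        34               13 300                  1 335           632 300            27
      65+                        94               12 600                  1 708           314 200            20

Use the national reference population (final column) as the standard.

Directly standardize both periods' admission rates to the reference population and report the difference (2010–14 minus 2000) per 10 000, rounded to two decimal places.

6.03

Age-specific rates per 10 000 for 2010–14: 1.55, 7.39, 25.56, 74.60.
For 2000: 2.26, 4.61, 21.11, 54.36.
Standard weights: 0.20, 0.33, 0.27, 0.20.
2010–14: 0.2000×1.55 + 0.3300×7.39 + 0.2700×25.56 + 0.2000×74.60 = 24.5721 per 10 000.
2000: 0.2000×2.26 + 0.3300×4.61 + 0.2700×21.11 + 0.2000×54.36 = 18.5456 per 10 000.
Difference = 24.5721 − 18.5456 = 6.0265.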